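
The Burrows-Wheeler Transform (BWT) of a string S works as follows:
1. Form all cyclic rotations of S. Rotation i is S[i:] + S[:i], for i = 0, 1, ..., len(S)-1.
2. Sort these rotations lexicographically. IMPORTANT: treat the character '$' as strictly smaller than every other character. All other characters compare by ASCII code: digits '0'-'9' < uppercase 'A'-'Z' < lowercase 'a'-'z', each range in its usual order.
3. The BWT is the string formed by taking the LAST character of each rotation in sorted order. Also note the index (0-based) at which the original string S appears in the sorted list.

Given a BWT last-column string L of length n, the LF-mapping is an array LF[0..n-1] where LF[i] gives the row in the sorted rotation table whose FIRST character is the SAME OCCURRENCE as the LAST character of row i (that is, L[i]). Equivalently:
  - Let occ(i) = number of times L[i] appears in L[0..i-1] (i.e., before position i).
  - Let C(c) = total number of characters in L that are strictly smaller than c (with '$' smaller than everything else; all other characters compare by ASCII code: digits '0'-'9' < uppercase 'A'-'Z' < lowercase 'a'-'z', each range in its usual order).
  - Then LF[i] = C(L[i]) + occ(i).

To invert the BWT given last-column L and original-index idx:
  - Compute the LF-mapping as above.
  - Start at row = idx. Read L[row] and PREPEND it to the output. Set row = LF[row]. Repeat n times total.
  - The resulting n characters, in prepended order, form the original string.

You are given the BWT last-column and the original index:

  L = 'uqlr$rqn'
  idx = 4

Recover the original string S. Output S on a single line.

Answer: qrrqlnu$

Derivation:
LF mapping: 7 3 1 5 0 6 4 2
Walk LF starting at row 4, prepending L[row]:
  step 1: row=4, L[4]='$', prepend. Next row=LF[4]=0
  step 2: row=0, L[0]='u', prepend. Next row=LF[0]=7
  step 3: row=7, L[7]='n', prepend. Next row=LF[7]=2
  step 4: row=2, L[2]='l', prepend. Next row=LF[2]=1
  step 5: row=1, L[1]='q', prepend. Next row=LF[1]=3
  step 6: row=3, L[3]='r', prepend. Next row=LF[3]=5
  step 7: row=5, L[5]='r', prepend. Next row=LF[5]=6
  step 8: row=6, L[6]='q', prepend. Next row=LF[6]=4
Reversed output: qrrqlnu$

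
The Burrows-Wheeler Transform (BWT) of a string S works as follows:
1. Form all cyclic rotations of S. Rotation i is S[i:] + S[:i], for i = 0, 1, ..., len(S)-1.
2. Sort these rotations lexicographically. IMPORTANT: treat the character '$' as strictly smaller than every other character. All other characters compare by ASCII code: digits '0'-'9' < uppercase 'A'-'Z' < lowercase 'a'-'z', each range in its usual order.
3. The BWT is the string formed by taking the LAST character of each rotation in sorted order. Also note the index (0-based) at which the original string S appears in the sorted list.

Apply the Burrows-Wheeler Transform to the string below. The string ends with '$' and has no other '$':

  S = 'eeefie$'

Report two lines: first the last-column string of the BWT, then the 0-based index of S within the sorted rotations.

Answer: ei$eeef
2

Derivation:
All 7 rotations (rotation i = S[i:]+S[:i]):
  rot[0] = eeefie$
  rot[1] = eefie$e
  rot[2] = efie$ee
  rot[3] = fie$eee
  rot[4] = ie$eeef
  rot[5] = e$eeefi
  rot[6] = $eeefie
Sorted (with $ < everything):
  sorted[0] = $eeefie  (last char: 'e')
  sorted[1] = e$eeefi  (last char: 'i')
  sorted[2] = eeefie$  (last char: '$')
  sorted[3] = eefie$e  (last char: 'e')
  sorted[4] = efie$ee  (last char: 'e')
  sorted[5] = fie$eee  (last char: 'e')
  sorted[6] = ie$eeef  (last char: 'f')
Last column: ei$eeef
Original string S is at sorted index 2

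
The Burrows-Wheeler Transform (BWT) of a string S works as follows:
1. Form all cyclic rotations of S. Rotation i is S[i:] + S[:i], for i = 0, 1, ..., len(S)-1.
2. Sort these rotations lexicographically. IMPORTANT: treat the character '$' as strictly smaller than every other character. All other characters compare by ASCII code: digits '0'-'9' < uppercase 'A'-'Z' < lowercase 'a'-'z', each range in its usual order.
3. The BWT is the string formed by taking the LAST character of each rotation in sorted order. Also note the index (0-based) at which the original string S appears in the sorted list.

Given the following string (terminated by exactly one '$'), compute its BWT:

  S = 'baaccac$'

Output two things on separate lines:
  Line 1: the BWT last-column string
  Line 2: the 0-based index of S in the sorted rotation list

Answer: cbca$aca
4

Derivation:
All 8 rotations (rotation i = S[i:]+S[:i]):
  rot[0] = baaccac$
  rot[1] = aaccac$b
  rot[2] = accac$ba
  rot[3] = ccac$baa
  rot[4] = cac$baac
  rot[5] = ac$baacc
  rot[6] = c$baacca
  rot[7] = $baaccac
Sorted (with $ < everything):
  sorted[0] = $baaccac  (last char: 'c')
  sorted[1] = aaccac$b  (last char: 'b')
  sorted[2] = ac$baacc  (last char: 'c')
  sorted[3] = accac$ba  (last char: 'a')
  sorted[4] = baaccac$  (last char: '$')
  sorted[5] = c$baacca  (last char: 'a')
  sorted[6] = cac$baac  (last char: 'c')
  sorted[7] = ccac$baa  (last char: 'a')
Last column: cbca$aca
Original string S is at sorted index 4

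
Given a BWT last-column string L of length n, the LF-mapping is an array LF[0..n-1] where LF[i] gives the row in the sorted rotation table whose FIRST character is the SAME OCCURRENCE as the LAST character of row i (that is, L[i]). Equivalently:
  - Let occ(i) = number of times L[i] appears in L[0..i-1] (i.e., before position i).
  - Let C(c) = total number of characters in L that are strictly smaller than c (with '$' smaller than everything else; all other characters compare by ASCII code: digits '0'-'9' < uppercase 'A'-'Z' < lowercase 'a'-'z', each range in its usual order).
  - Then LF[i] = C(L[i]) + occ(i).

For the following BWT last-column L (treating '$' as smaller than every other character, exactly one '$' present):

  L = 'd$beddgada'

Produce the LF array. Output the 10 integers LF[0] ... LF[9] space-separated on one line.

Answer: 4 0 3 8 5 6 9 1 7 2

Derivation:
Char counts: '$':1, 'a':2, 'b':1, 'd':4, 'e':1, 'g':1
C (first-col start): C('$')=0, C('a')=1, C('b')=3, C('d')=4, C('e')=8, C('g')=9
L[0]='d': occ=0, LF[0]=C('d')+0=4+0=4
L[1]='$': occ=0, LF[1]=C('$')+0=0+0=0
L[2]='b': occ=0, LF[2]=C('b')+0=3+0=3
L[3]='e': occ=0, LF[3]=C('e')+0=8+0=8
L[4]='d': occ=1, LF[4]=C('d')+1=4+1=5
L[5]='d': occ=2, LF[5]=C('d')+2=4+2=6
L[6]='g': occ=0, LF[6]=C('g')+0=9+0=9
L[7]='a': occ=0, LF[7]=C('a')+0=1+0=1
L[8]='d': occ=3, LF[8]=C('d')+3=4+3=7
L[9]='a': occ=1, LF[9]=C('a')+1=1+1=2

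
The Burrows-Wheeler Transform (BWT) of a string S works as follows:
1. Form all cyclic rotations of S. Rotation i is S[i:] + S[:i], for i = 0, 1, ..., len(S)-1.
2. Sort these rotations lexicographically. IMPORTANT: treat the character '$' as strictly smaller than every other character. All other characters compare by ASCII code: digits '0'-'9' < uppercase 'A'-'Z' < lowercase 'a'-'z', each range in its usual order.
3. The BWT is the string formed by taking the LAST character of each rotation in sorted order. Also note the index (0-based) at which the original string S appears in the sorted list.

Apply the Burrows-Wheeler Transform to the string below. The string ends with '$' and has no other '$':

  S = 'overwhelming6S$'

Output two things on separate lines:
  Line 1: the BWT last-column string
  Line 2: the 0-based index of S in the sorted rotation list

All 15 rotations (rotation i = S[i:]+S[:i]):
  rot[0] = overwhelming6S$
  rot[1] = verwhelming6S$o
  rot[2] = erwhelming6S$ov
  rot[3] = rwhelming6S$ove
  rot[4] = whelming6S$over
  rot[5] = helming6S$overw
  rot[6] = elming6S$overwh
  rot[7] = lming6S$overwhe
  rot[8] = ming6S$overwhel
  rot[9] = ing6S$overwhelm
  rot[10] = ng6S$overwhelmi
  rot[11] = g6S$overwhelmin
  rot[12] = 6S$overwhelming
  rot[13] = S$overwhelming6
  rot[14] = $overwhelming6S
Sorted (with $ < everything):
  sorted[0] = $overwhelming6S  (last char: 'S')
  sorted[1] = 6S$overwhelming  (last char: 'g')
  sorted[2] = S$overwhelming6  (last char: '6')
  sorted[3] = elming6S$overwh  (last char: 'h')
  sorted[4] = erwhelming6S$ov  (last char: 'v')
  sorted[5] = g6S$overwhelmin  (last char: 'n')
  sorted[6] = helming6S$overw  (last char: 'w')
  sorted[7] = ing6S$overwhelm  (last char: 'm')
  sorted[8] = lming6S$overwhe  (last char: 'e')
  sorted[9] = ming6S$overwhel  (last char: 'l')
  sorted[10] = ng6S$overwhelmi  (last char: 'i')
  sorted[11] = overwhelming6S$  (last char: '$')
  sorted[12] = rwhelming6S$ove  (last char: 'e')
  sorted[13] = verwhelming6S$o  (last char: 'o')
  sorted[14] = whelming6S$over  (last char: 'r')
Last column: Sg6hvnwmeli$eor
Original string S is at sorted index 11

Answer: Sg6hvnwmeli$eor
11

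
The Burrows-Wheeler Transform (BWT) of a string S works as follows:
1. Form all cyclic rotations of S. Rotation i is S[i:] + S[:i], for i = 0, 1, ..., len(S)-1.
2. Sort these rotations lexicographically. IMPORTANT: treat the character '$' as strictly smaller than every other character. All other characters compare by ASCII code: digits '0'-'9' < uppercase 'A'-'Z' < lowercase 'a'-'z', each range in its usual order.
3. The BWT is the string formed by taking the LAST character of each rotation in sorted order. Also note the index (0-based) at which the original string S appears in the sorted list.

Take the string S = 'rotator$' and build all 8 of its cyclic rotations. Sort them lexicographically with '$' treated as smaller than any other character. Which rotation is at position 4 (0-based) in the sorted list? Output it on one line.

All 8 rotations (rotation i = S[i:]+S[:i]):
  rot[0] = rotator$
  rot[1] = otator$r
  rot[2] = tator$ro
  rot[3] = ator$rot
  rot[4] = tor$rota
  rot[5] = or$rotat
  rot[6] = r$rotato
  rot[7] = $rotator
Sorted (with $ < everything):
  sorted[0] = $rotator
  sorted[1] = ator$rot
  sorted[2] = or$rotat
  sorted[3] = otator$r
  sorted[4] = r$rotato
  sorted[5] = rotator$
  sorted[6] = tator$ro
  sorted[7] = tor$rota
sorted[4] = r$rotato

Answer: r$rotato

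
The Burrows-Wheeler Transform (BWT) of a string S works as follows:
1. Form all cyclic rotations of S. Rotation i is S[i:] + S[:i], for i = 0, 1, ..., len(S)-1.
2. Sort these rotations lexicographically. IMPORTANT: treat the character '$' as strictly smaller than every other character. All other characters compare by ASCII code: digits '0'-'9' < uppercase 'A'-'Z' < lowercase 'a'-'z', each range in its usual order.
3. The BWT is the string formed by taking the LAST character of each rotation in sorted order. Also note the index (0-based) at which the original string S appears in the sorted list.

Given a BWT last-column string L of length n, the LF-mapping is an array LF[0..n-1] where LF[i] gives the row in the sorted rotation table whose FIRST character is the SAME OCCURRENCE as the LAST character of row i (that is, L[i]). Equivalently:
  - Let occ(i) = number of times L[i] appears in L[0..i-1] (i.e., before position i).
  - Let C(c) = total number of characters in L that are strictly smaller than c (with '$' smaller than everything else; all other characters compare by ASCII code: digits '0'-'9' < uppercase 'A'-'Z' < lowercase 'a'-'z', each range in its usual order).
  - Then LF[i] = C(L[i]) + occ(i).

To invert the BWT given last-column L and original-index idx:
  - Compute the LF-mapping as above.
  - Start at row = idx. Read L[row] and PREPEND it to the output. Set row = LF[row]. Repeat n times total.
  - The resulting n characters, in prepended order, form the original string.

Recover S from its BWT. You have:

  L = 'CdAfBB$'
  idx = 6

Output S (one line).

LF mapping: 4 5 1 6 2 3 0
Walk LF starting at row 6, prepending L[row]:
  step 1: row=6, L[6]='$', prepend. Next row=LF[6]=0
  step 2: row=0, L[0]='C', prepend. Next row=LF[0]=4
  step 3: row=4, L[4]='B', prepend. Next row=LF[4]=2
  step 4: row=2, L[2]='A', prepend. Next row=LF[2]=1
  step 5: row=1, L[1]='d', prepend. Next row=LF[1]=5
  step 6: row=5, L[5]='B', prepend. Next row=LF[5]=3
  step 7: row=3, L[3]='f', prepend. Next row=LF[3]=6
Reversed output: fBdABC$

Answer: fBdABC$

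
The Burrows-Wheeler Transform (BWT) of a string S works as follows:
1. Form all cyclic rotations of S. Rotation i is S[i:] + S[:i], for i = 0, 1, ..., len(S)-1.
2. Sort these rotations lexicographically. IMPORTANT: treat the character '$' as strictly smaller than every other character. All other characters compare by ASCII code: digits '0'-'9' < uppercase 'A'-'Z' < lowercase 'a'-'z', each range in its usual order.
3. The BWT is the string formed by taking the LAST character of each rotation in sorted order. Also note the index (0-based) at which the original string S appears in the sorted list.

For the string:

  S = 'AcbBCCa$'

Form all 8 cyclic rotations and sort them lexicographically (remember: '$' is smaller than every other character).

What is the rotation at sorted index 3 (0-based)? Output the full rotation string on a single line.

Answer: CCa$AcbB

Derivation:
All 8 rotations (rotation i = S[i:]+S[:i]):
  rot[0] = AcbBCCa$
  rot[1] = cbBCCa$A
  rot[2] = bBCCa$Ac
  rot[3] = BCCa$Acb
  rot[4] = CCa$AcbB
  rot[5] = Ca$AcbBC
  rot[6] = a$AcbBCC
  rot[7] = $AcbBCCa
Sorted (with $ < everything):
  sorted[0] = $AcbBCCa
  sorted[1] = AcbBCCa$
  sorted[2] = BCCa$Acb
  sorted[3] = CCa$AcbB
  sorted[4] = Ca$AcbBC
  sorted[5] = a$AcbBCC
  sorted[6] = bBCCa$Ac
  sorted[7] = cbBCCa$A
sorted[3] = CCa$AcbB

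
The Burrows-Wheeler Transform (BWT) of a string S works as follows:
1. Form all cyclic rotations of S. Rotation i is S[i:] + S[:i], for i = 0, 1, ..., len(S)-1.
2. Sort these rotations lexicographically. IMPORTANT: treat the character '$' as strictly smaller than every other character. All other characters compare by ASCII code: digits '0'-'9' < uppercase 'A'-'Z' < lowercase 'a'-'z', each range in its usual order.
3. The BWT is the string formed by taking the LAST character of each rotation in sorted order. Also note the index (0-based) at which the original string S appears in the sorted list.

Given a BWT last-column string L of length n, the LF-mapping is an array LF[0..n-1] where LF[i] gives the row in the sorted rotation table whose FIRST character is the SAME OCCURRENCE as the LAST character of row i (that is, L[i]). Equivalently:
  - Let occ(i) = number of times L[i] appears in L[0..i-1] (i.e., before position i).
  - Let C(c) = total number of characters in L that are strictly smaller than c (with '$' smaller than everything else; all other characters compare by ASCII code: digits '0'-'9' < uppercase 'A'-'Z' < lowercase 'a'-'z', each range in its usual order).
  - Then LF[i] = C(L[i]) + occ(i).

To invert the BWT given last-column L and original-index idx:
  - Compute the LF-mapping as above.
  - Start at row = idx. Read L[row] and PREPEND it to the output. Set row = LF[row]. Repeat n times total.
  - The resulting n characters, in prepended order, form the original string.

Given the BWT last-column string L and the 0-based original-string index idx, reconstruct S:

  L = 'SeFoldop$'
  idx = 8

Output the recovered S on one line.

Answer: poodleFS$

Derivation:
LF mapping: 2 4 1 6 5 3 7 8 0
Walk LF starting at row 8, prepending L[row]:
  step 1: row=8, L[8]='$', prepend. Next row=LF[8]=0
  step 2: row=0, L[0]='S', prepend. Next row=LF[0]=2
  step 3: row=2, L[2]='F', prepend. Next row=LF[2]=1
  step 4: row=1, L[1]='e', prepend. Next row=LF[1]=4
  step 5: row=4, L[4]='l', prepend. Next row=LF[4]=5
  step 6: row=5, L[5]='d', prepend. Next row=LF[5]=3
  step 7: row=3, L[3]='o', prepend. Next row=LF[3]=6
  step 8: row=6, L[6]='o', prepend. Next row=LF[6]=7
  step 9: row=7, L[7]='p', prepend. Next row=LF[7]=8
Reversed output: poodleFS$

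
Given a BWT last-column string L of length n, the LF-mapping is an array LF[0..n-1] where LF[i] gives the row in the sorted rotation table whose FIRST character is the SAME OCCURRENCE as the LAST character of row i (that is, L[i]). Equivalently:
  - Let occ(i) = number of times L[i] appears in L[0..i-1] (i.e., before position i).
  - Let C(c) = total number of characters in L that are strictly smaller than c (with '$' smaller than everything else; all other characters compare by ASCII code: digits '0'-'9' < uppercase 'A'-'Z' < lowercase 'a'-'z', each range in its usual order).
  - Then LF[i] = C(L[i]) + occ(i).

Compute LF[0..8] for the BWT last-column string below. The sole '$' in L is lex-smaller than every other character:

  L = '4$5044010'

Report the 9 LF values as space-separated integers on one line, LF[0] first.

Answer: 5 0 8 1 6 7 2 4 3

Derivation:
Char counts: '$':1, '0':3, '1':1, '4':3, '5':1
C (first-col start): C('$')=0, C('0')=1, C('1')=4, C('4')=5, C('5')=8
L[0]='4': occ=0, LF[0]=C('4')+0=5+0=5
L[1]='$': occ=0, LF[1]=C('$')+0=0+0=0
L[2]='5': occ=0, LF[2]=C('5')+0=8+0=8
L[3]='0': occ=0, LF[3]=C('0')+0=1+0=1
L[4]='4': occ=1, LF[4]=C('4')+1=5+1=6
L[5]='4': occ=2, LF[5]=C('4')+2=5+2=7
L[6]='0': occ=1, LF[6]=C('0')+1=1+1=2
L[7]='1': occ=0, LF[7]=C('1')+0=4+0=4
L[8]='0': occ=2, LF[8]=C('0')+2=1+2=3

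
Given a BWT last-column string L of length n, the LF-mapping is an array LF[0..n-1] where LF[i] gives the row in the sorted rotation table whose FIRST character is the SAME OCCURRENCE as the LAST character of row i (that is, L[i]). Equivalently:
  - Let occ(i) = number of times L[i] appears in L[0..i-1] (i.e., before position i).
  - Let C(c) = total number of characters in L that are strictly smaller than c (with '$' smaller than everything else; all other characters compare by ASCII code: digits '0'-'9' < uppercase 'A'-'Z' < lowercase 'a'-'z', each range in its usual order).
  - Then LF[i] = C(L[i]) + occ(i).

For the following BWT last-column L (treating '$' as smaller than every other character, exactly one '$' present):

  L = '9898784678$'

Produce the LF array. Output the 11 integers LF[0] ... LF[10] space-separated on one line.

Char counts: '$':1, '4':1, '6':1, '7':2, '8':4, '9':2
C (first-col start): C('$')=0, C('4')=1, C('6')=2, C('7')=3, C('8')=5, C('9')=9
L[0]='9': occ=0, LF[0]=C('9')+0=9+0=9
L[1]='8': occ=0, LF[1]=C('8')+0=5+0=5
L[2]='9': occ=1, LF[2]=C('9')+1=9+1=10
L[3]='8': occ=1, LF[3]=C('8')+1=5+1=6
L[4]='7': occ=0, LF[4]=C('7')+0=3+0=3
L[5]='8': occ=2, LF[5]=C('8')+2=5+2=7
L[6]='4': occ=0, LF[6]=C('4')+0=1+0=1
L[7]='6': occ=0, LF[7]=C('6')+0=2+0=2
L[8]='7': occ=1, LF[8]=C('7')+1=3+1=4
L[9]='8': occ=3, LF[9]=C('8')+3=5+3=8
L[10]='$': occ=0, LF[10]=C('$')+0=0+0=0

Answer: 9 5 10 6 3 7 1 2 4 8 0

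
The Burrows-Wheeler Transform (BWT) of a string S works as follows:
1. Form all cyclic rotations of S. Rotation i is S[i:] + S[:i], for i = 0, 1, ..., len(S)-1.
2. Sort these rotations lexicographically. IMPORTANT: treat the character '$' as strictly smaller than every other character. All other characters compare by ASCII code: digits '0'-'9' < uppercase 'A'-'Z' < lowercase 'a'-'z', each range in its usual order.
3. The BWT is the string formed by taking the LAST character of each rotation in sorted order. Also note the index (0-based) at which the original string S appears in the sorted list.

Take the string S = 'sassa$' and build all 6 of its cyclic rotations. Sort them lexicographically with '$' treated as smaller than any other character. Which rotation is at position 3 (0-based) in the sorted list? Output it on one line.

Answer: sa$sas

Derivation:
All 6 rotations (rotation i = S[i:]+S[:i]):
  rot[0] = sassa$
  rot[1] = assa$s
  rot[2] = ssa$sa
  rot[3] = sa$sas
  rot[4] = a$sass
  rot[5] = $sassa
Sorted (with $ < everything):
  sorted[0] = $sassa
  sorted[1] = a$sass
  sorted[2] = assa$s
  sorted[3] = sa$sas
  sorted[4] = sassa$
  sorted[5] = ssa$sa
sorted[3] = sa$sas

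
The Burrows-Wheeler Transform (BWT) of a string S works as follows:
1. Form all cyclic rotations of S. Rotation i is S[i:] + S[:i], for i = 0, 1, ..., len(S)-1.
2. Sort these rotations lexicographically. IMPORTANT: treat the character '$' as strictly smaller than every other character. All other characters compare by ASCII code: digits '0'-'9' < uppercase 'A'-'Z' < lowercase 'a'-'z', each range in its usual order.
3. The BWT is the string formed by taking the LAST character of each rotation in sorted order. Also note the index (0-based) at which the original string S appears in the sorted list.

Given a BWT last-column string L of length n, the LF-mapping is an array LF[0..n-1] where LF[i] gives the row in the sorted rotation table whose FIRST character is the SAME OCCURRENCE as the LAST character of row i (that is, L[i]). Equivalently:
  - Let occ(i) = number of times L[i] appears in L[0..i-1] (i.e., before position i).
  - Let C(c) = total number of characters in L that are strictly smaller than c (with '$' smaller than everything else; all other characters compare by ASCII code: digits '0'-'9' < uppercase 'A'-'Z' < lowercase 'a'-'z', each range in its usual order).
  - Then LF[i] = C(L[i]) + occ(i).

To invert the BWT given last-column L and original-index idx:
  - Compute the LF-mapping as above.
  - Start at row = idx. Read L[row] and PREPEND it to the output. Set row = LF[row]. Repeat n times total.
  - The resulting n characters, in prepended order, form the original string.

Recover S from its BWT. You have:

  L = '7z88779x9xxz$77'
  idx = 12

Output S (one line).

LF mapping: 1 13 6 7 2 3 8 10 9 11 12 14 0 4 5
Walk LF starting at row 12, prepending L[row]:
  step 1: row=12, L[12]='$', prepend. Next row=LF[12]=0
  step 2: row=0, L[0]='7', prepend. Next row=LF[0]=1
  step 3: row=1, L[1]='z', prepend. Next row=LF[1]=13
  step 4: row=13, L[13]='7', prepend. Next row=LF[13]=4
  step 5: row=4, L[4]='7', prepend. Next row=LF[4]=2
  step 6: row=2, L[2]='8', prepend. Next row=LF[2]=6
  step 7: row=6, L[6]='9', prepend. Next row=LF[6]=8
  step 8: row=8, L[8]='9', prepend. Next row=LF[8]=9
  step 9: row=9, L[9]='x', prepend. Next row=LF[9]=11
  step 10: row=11, L[11]='z', prepend. Next row=LF[11]=14
  step 11: row=14, L[14]='7', prepend. Next row=LF[14]=5
  step 12: row=5, L[5]='7', prepend. Next row=LF[5]=3
  step 13: row=3, L[3]='8', prepend. Next row=LF[3]=7
  step 14: row=7, L[7]='x', prepend. Next row=LF[7]=10
  step 15: row=10, L[10]='x', prepend. Next row=LF[10]=12
Reversed output: xx877zx99877z7$

Answer: xx877zx99877z7$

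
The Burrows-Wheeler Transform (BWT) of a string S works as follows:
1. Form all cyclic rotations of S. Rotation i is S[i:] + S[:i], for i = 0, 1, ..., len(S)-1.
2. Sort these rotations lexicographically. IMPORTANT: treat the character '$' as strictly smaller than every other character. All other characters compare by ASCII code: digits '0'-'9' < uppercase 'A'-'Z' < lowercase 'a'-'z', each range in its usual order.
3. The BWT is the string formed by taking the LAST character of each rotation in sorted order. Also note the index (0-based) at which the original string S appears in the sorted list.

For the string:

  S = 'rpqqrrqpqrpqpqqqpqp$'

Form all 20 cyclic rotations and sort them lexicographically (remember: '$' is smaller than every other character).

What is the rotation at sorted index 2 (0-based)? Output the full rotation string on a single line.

Answer: pqp$rpqqrrqpqrpqpqqq

Derivation:
All 20 rotations (rotation i = S[i:]+S[:i]):
  rot[0] = rpqqrrqpqrpqpqqqpqp$
  rot[1] = pqqrrqpqrpqpqqqpqp$r
  rot[2] = qqrrqpqrpqpqqqpqp$rp
  rot[3] = qrrqpqrpqpqqqpqp$rpq
  rot[4] = rrqpqrpqpqqqpqp$rpqq
  rot[5] = rqpqrpqpqqqpqp$rpqqr
  rot[6] = qpqrpqpqqqpqp$rpqqrr
  rot[7] = pqrpqpqqqpqp$rpqqrrq
  rot[8] = qrpqpqqqpqp$rpqqrrqp
  rot[9] = rpqpqqqpqp$rpqqrrqpq
  rot[10] = pqpqqqpqp$rpqqrrqpqr
  rot[11] = qpqqqpqp$rpqqrrqpqrp
  rot[12] = pqqqpqp$rpqqrrqpqrpq
  rot[13] = qqqpqp$rpqqrrqpqrpqp
  rot[14] = qqpqp$rpqqrrqpqrpqpq
  rot[15] = qpqp$rpqqrrqpqrpqpqq
  rot[16] = pqp$rpqqrrqpqrpqpqqq
  rot[17] = qp$rpqqrrqpqrpqpqqqp
  rot[18] = p$rpqqrrqpqrpqpqqqpq
  rot[19] = $rpqqrrqpqrpqpqqqpqp
Sorted (with $ < everything):
  sorted[0] = $rpqqrrqpqrpqpqqqpqp
  sorted[1] = p$rpqqrrqpqrpqpqqqpq
  sorted[2] = pqp$rpqqrrqpqrpqpqqq
  sorted[3] = pqpqqqpqp$rpqqrrqpqr
  sorted[4] = pqqqpqp$rpqqrrqpqrpq
  sorted[5] = pqqrrqpqrpqpqqqpqp$r
  sorted[6] = pqrpqpqqqpqp$rpqqrrq
  sorted[7] = qp$rpqqrrqpqrpqpqqqp
  sorted[8] = qpqp$rpqqrrqpqrpqpqq
  sorted[9] = qpqqqpqp$rpqqrrqpqrp
  sorted[10] = qpqrpqpqqqpqp$rpqqrr
  sorted[11] = qqpqp$rpqqrrqpqrpqpq
  sorted[12] = qqqpqp$rpqqrrqpqrpqp
  sorted[13] = qqrrqpqrpqpqqqpqp$rp
  sorted[14] = qrpqpqqqpqp$rpqqrrqp
  sorted[15] = qrrqpqrpqpqqqpqp$rpq
  sorted[16] = rpqpqqqpqp$rpqqrrqpq
  sorted[17] = rpqqrrqpqrpqpqqqpqp$
  sorted[18] = rqpqrpqpqqqpqp$rpqqr
  sorted[19] = rrqpqrpqpqqqpqp$rpqq
sorted[2] = pqp$rpqqrrqpqrpqpqqq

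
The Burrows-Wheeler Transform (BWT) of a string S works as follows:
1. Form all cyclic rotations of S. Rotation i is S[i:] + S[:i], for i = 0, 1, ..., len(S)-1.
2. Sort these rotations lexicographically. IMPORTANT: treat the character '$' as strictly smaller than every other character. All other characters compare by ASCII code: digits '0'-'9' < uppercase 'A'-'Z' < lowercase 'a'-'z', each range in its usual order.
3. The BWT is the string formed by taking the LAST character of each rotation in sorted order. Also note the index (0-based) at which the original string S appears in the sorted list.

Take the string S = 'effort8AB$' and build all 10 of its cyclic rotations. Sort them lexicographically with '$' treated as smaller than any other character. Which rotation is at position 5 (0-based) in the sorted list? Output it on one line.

Answer: ffort8AB$e

Derivation:
All 10 rotations (rotation i = S[i:]+S[:i]):
  rot[0] = effort8AB$
  rot[1] = ffort8AB$e
  rot[2] = fort8AB$ef
  rot[3] = ort8AB$eff
  rot[4] = rt8AB$effo
  rot[5] = t8AB$effor
  rot[6] = 8AB$effort
  rot[7] = AB$effort8
  rot[8] = B$effort8A
  rot[9] = $effort8AB
Sorted (with $ < everything):
  sorted[0] = $effort8AB
  sorted[1] = 8AB$effort
  sorted[2] = AB$effort8
  sorted[3] = B$effort8A
  sorted[4] = effort8AB$
  sorted[5] = ffort8AB$e
  sorted[6] = fort8AB$ef
  sorted[7] = ort8AB$eff
  sorted[8] = rt8AB$effo
  sorted[9] = t8AB$effor
sorted[5] = ffort8AB$e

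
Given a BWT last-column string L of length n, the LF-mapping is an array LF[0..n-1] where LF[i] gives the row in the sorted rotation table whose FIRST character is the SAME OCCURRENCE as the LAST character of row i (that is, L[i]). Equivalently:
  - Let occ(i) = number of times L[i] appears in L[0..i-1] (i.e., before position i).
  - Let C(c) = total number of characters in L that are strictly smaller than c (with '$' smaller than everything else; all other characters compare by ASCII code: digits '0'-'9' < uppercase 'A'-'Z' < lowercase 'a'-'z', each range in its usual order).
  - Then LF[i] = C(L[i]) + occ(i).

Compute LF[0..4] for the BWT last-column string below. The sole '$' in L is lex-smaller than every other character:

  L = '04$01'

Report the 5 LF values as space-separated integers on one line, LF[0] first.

Char counts: '$':1, '0':2, '1':1, '4':1
C (first-col start): C('$')=0, C('0')=1, C('1')=3, C('4')=4
L[0]='0': occ=0, LF[0]=C('0')+0=1+0=1
L[1]='4': occ=0, LF[1]=C('4')+0=4+0=4
L[2]='$': occ=0, LF[2]=C('$')+0=0+0=0
L[3]='0': occ=1, LF[3]=C('0')+1=1+1=2
L[4]='1': occ=0, LF[4]=C('1')+0=3+0=3

Answer: 1 4 0 2 3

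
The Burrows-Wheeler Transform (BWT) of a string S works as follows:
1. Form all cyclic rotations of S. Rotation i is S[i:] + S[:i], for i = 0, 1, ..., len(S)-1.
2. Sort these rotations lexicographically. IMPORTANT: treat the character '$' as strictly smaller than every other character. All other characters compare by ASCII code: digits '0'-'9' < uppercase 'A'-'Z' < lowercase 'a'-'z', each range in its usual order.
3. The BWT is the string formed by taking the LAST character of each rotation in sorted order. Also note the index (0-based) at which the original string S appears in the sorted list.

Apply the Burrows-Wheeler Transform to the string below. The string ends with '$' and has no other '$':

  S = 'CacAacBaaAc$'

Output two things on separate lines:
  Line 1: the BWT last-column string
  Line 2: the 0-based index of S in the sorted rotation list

Answer: ccac$aBCAAaa
4

Derivation:
All 12 rotations (rotation i = S[i:]+S[:i]):
  rot[0] = CacAacBaaAc$
  rot[1] = acAacBaaAc$C
  rot[2] = cAacBaaAc$Ca
  rot[3] = AacBaaAc$Cac
  rot[4] = acBaaAc$CacA
  rot[5] = cBaaAc$CacAa
  rot[6] = BaaAc$CacAac
  rot[7] = aaAc$CacAacB
  rot[8] = aAc$CacAacBa
  rot[9] = Ac$CacAacBaa
  rot[10] = c$CacAacBaaA
  rot[11] = $CacAacBaaAc
Sorted (with $ < everything):
  sorted[0] = $CacAacBaaAc  (last char: 'c')
  sorted[1] = AacBaaAc$Cac  (last char: 'c')
  sorted[2] = Ac$CacAacBaa  (last char: 'a')
  sorted[3] = BaaAc$CacAac  (last char: 'c')
  sorted[4] = CacAacBaaAc$  (last char: '$')
  sorted[5] = aAc$CacAacBa  (last char: 'a')
  sorted[6] = aaAc$CacAacB  (last char: 'B')
  sorted[7] = acAacBaaAc$C  (last char: 'C')
  sorted[8] = acBaaAc$CacA  (last char: 'A')
  sorted[9] = c$CacAacBaaA  (last char: 'A')
  sorted[10] = cAacBaaAc$Ca  (last char: 'a')
  sorted[11] = cBaaAc$CacAa  (last char: 'a')
Last column: ccac$aBCAAaa
Original string S is at sorted index 4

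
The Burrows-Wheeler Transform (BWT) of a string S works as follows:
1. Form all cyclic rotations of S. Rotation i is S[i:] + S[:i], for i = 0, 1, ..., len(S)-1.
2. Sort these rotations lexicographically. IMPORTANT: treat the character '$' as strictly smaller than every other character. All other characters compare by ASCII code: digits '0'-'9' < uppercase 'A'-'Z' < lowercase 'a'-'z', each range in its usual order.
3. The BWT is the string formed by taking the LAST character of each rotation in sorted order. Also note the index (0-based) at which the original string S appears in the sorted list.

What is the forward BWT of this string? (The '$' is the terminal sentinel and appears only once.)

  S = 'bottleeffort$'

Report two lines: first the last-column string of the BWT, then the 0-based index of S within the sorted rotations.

Answer: t$leeftfborto
1

Derivation:
All 13 rotations (rotation i = S[i:]+S[:i]):
  rot[0] = bottleeffort$
  rot[1] = ottleeffort$b
  rot[2] = ttleeffort$bo
  rot[3] = tleeffort$bot
  rot[4] = leeffort$bott
  rot[5] = eeffort$bottl
  rot[6] = effort$bottle
  rot[7] = ffort$bottlee
  rot[8] = fort$bottleef
  rot[9] = ort$bottleeff
  rot[10] = rt$bottleeffo
  rot[11] = t$bottleeffor
  rot[12] = $bottleeffort
Sorted (with $ < everything):
  sorted[0] = $bottleeffort  (last char: 't')
  sorted[1] = bottleeffort$  (last char: '$')
  sorted[2] = eeffort$bottl  (last char: 'l')
  sorted[3] = effort$bottle  (last char: 'e')
  sorted[4] = ffort$bottlee  (last char: 'e')
  sorted[5] = fort$bottleef  (last char: 'f')
  sorted[6] = leeffort$bott  (last char: 't')
  sorted[7] = ort$bottleeff  (last char: 'f')
  sorted[8] = ottleeffort$b  (last char: 'b')
  sorted[9] = rt$bottleeffo  (last char: 'o')
  sorted[10] = t$bottleeffor  (last char: 'r')
  sorted[11] = tleeffort$bot  (last char: 't')
  sorted[12] = ttleeffort$bo  (last char: 'o')
Last column: t$leeftfborto
Original string S is at sorted index 1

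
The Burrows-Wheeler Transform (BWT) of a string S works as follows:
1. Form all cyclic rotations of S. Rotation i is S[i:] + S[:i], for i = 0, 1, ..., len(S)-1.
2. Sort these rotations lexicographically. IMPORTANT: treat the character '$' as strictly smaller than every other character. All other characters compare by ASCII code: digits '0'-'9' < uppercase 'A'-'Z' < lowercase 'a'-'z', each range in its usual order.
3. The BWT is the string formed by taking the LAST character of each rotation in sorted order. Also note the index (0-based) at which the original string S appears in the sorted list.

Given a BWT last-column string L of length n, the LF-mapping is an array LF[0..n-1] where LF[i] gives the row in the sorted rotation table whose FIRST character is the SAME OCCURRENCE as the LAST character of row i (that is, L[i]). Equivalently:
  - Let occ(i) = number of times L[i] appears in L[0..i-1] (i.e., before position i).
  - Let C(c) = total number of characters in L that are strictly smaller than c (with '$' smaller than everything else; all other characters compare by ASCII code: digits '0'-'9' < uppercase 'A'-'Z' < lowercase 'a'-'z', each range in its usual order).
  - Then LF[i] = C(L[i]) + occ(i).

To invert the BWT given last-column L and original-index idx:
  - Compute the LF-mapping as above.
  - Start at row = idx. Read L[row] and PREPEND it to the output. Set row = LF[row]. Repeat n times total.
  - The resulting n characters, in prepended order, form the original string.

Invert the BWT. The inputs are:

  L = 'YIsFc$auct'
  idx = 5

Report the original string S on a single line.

LF mapping: 3 2 7 1 5 0 4 9 6 8
Walk LF starting at row 5, prepending L[row]:
  step 1: row=5, L[5]='$', prepend. Next row=LF[5]=0
  step 2: row=0, L[0]='Y', prepend. Next row=LF[0]=3
  step 3: row=3, L[3]='F', prepend. Next row=LF[3]=1
  step 4: row=1, L[1]='I', prepend. Next row=LF[1]=2
  step 5: row=2, L[2]='s', prepend. Next row=LF[2]=7
  step 6: row=7, L[7]='u', prepend. Next row=LF[7]=9
  step 7: row=9, L[9]='t', prepend. Next row=LF[9]=8
  step 8: row=8, L[8]='c', prepend. Next row=LF[8]=6
  step 9: row=6, L[6]='a', prepend. Next row=LF[6]=4
  step 10: row=4, L[4]='c', prepend. Next row=LF[4]=5
Reversed output: cactusIFY$

Answer: cactusIFY$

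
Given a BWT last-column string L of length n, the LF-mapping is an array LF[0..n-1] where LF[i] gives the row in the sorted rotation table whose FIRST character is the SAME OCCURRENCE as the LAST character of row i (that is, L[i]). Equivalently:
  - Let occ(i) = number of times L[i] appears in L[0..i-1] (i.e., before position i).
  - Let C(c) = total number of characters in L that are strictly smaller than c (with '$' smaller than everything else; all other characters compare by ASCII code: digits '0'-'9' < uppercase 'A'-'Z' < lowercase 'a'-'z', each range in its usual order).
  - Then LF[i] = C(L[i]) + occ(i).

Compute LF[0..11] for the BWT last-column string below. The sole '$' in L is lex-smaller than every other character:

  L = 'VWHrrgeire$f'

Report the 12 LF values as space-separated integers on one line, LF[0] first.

Answer: 2 3 1 9 10 7 4 8 11 5 0 6

Derivation:
Char counts: '$':1, 'H':1, 'V':1, 'W':1, 'e':2, 'f':1, 'g':1, 'i':1, 'r':3
C (first-col start): C('$')=0, C('H')=1, C('V')=2, C('W')=3, C('e')=4, C('f')=6, C('g')=7, C('i')=8, C('r')=9
L[0]='V': occ=0, LF[0]=C('V')+0=2+0=2
L[1]='W': occ=0, LF[1]=C('W')+0=3+0=3
L[2]='H': occ=0, LF[2]=C('H')+0=1+0=1
L[3]='r': occ=0, LF[3]=C('r')+0=9+0=9
L[4]='r': occ=1, LF[4]=C('r')+1=9+1=10
L[5]='g': occ=0, LF[5]=C('g')+0=7+0=7
L[6]='e': occ=0, LF[6]=C('e')+0=4+0=4
L[7]='i': occ=0, LF[7]=C('i')+0=8+0=8
L[8]='r': occ=2, LF[8]=C('r')+2=9+2=11
L[9]='e': occ=1, LF[9]=C('e')+1=4+1=5
L[10]='$': occ=0, LF[10]=C('$')+0=0+0=0
L[11]='f': occ=0, LF[11]=C('f')+0=6+0=6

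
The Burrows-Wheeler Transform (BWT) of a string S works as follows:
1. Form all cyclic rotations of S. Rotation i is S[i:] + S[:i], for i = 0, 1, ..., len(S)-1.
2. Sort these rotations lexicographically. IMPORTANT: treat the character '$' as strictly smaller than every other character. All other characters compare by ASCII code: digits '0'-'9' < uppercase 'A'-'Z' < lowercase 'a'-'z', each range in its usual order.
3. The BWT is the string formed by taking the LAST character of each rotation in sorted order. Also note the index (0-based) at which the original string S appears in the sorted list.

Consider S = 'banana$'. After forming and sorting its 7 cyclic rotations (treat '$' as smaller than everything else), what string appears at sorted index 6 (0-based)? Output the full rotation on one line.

All 7 rotations (rotation i = S[i:]+S[:i]):
  rot[0] = banana$
  rot[1] = anana$b
  rot[2] = nana$ba
  rot[3] = ana$ban
  rot[4] = na$bana
  rot[5] = a$banan
  rot[6] = $banana
Sorted (with $ < everything):
  sorted[0] = $banana
  sorted[1] = a$banan
  sorted[2] = ana$ban
  sorted[3] = anana$b
  sorted[4] = banana$
  sorted[5] = na$bana
  sorted[6] = nana$ba
sorted[6] = nana$ba

Answer: nana$ba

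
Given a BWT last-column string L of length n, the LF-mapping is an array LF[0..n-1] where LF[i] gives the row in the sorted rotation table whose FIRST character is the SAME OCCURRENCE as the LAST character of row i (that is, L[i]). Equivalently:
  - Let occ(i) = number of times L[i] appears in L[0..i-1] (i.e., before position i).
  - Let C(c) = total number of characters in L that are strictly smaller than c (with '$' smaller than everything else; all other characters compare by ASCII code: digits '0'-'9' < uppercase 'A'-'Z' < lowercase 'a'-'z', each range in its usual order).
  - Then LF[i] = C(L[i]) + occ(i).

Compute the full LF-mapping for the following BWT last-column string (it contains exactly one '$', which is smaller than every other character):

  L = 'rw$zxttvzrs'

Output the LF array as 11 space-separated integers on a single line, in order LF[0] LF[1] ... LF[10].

Char counts: '$':1, 'r':2, 's':1, 't':2, 'v':1, 'w':1, 'x':1, 'z':2
C (first-col start): C('$')=0, C('r')=1, C('s')=3, C('t')=4, C('v')=6, C('w')=7, C('x')=8, C('z')=9
L[0]='r': occ=0, LF[0]=C('r')+0=1+0=1
L[1]='w': occ=0, LF[1]=C('w')+0=7+0=7
L[2]='$': occ=0, LF[2]=C('$')+0=0+0=0
L[3]='z': occ=0, LF[3]=C('z')+0=9+0=9
L[4]='x': occ=0, LF[4]=C('x')+0=8+0=8
L[5]='t': occ=0, LF[5]=C('t')+0=4+0=4
L[6]='t': occ=1, LF[6]=C('t')+1=4+1=5
L[7]='v': occ=0, LF[7]=C('v')+0=6+0=6
L[8]='z': occ=1, LF[8]=C('z')+1=9+1=10
L[9]='r': occ=1, LF[9]=C('r')+1=1+1=2
L[10]='s': occ=0, LF[10]=C('s')+0=3+0=3

Answer: 1 7 0 9 8 4 5 6 10 2 3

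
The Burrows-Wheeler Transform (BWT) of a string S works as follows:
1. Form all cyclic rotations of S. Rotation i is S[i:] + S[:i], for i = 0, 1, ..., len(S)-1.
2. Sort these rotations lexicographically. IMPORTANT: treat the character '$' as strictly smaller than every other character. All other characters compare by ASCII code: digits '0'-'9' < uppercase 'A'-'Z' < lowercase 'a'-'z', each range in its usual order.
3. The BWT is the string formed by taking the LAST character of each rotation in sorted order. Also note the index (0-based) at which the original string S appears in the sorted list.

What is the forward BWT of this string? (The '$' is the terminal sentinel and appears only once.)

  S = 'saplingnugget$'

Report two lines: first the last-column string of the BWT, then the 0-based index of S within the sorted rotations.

Answer: tsggunlpiga$en
11

Derivation:
All 14 rotations (rotation i = S[i:]+S[:i]):
  rot[0] = saplingnugget$
  rot[1] = aplingnugget$s
  rot[2] = plingnugget$sa
  rot[3] = lingnugget$sap
  rot[4] = ingnugget$sapl
  rot[5] = ngnugget$sapli
  rot[6] = gnugget$saplin
  rot[7] = nugget$sapling
  rot[8] = ugget$saplingn
  rot[9] = gget$saplingnu
  rot[10] = get$saplingnug
  rot[11] = et$saplingnugg
  rot[12] = t$saplingnugge
  rot[13] = $saplingnugget
Sorted (with $ < everything):
  sorted[0] = $saplingnugget  (last char: 't')
  sorted[1] = aplingnugget$s  (last char: 's')
  sorted[2] = et$saplingnugg  (last char: 'g')
  sorted[3] = get$saplingnug  (last char: 'g')
  sorted[4] = gget$saplingnu  (last char: 'u')
  sorted[5] = gnugget$saplin  (last char: 'n')
  sorted[6] = ingnugget$sapl  (last char: 'l')
  sorted[7] = lingnugget$sap  (last char: 'p')
  sorted[8] = ngnugget$sapli  (last char: 'i')
  sorted[9] = nugget$sapling  (last char: 'g')
  sorted[10] = plingnugget$sa  (last char: 'a')
  sorted[11] = saplingnugget$  (last char: '$')
  sorted[12] = t$saplingnugge  (last char: 'e')
  sorted[13] = ugget$saplingn  (last char: 'n')
Last column: tsggunlpiga$en
Original string S is at sorted index 11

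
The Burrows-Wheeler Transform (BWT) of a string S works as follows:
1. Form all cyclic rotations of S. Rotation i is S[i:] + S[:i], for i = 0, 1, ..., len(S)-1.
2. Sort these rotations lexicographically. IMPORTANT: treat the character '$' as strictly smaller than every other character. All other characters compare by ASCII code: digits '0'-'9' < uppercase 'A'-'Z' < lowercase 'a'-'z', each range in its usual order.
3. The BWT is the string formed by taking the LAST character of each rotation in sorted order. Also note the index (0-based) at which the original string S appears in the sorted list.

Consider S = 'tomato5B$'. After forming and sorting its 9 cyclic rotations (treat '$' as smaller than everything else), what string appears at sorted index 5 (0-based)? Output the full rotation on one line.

Answer: o5B$tomat

Derivation:
All 9 rotations (rotation i = S[i:]+S[:i]):
  rot[0] = tomato5B$
  rot[1] = omato5B$t
  rot[2] = mato5B$to
  rot[3] = ato5B$tom
  rot[4] = to5B$toma
  rot[5] = o5B$tomat
  rot[6] = 5B$tomato
  rot[7] = B$tomato5
  rot[8] = $tomato5B
Sorted (with $ < everything):
  sorted[0] = $tomato5B
  sorted[1] = 5B$tomato
  sorted[2] = B$tomato5
  sorted[3] = ato5B$tom
  sorted[4] = mato5B$to
  sorted[5] = o5B$tomat
  sorted[6] = omato5B$t
  sorted[7] = to5B$toma
  sorted[8] = tomato5B$
sorted[5] = o5B$tomat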